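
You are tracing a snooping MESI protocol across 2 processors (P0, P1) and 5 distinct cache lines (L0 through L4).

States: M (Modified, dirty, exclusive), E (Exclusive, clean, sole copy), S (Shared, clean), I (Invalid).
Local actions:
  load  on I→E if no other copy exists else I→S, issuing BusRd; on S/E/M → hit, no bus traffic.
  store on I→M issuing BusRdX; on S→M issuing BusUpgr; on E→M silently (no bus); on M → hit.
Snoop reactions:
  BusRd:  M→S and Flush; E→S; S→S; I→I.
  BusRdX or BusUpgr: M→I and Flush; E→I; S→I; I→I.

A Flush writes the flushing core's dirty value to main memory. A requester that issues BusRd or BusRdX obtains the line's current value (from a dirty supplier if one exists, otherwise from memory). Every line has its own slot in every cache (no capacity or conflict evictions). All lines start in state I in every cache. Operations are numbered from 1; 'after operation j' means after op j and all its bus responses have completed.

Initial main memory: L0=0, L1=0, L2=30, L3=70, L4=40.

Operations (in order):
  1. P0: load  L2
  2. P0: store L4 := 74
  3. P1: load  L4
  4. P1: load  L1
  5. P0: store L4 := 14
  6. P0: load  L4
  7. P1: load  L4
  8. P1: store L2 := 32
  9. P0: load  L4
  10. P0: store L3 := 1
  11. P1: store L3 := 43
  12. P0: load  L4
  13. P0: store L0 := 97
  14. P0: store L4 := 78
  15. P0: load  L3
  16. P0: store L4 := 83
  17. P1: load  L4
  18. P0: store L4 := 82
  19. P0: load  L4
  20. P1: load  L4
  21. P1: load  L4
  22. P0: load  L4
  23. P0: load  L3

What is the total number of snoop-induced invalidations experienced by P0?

invalidations = 2

[1] P0: load  L2 | P0:E(30), P1:I | bus: BusRd
[2] P0: store L4 := 74 | P0:M(74), P1:I | bus: BusRdX
[3] P1: load  L4 | P0:S(74), P1:S(74) | bus: BusRd,Flush
[4] P1: load  L1 | P0:I, P1:E(0) | bus: BusRd
[5] P0: store L4 := 14 | P0:M(14), P1:I | bus: BusUpgr
[6] P0: load  L4 | P0:M(14), P1:I | bus: none
[7] P1: load  L4 | P0:S(14), P1:S(14) | bus: BusRd,Flush
[8] P1: store L2 := 32 | P0:I, P1:M(32) | bus: BusRdX
[9] P0: load  L4 | P0:S(14), P1:S(14) | bus: none
[10] P0: store L3 := 1 | P0:M(1), P1:I | bus: BusRdX
[11] P1: store L3 := 43 | P0:I, P1:M(43) | bus: BusRdX,Flush
[12] P0: load  L4 | P0:S(14), P1:S(14) | bus: none
[13] P0: store L0 := 97 | P0:M(97), P1:I | bus: BusRdX
[14] P0: store L4 := 78 | P0:M(78), P1:I | bus: BusUpgr
[15] P0: load  L3 | P0:S(43), P1:S(43) | bus: BusRd,Flush
[16] P0: store L4 := 83 | P0:M(83), P1:I | bus: none
[17] P1: load  L4 | P0:S(83), P1:S(83) | bus: BusRd,Flush
[18] P0: store L4 := 82 | P0:M(82), P1:I | bus: BusUpgr
[19] P0: load  L4 | P0:M(82), P1:I | bus: none
[20] P1: load  L4 | P0:S(82), P1:S(82) | bus: BusRd,Flush
[21] P1: load  L4 | P0:S(82), P1:S(82) | bus: none
[22] P0: load  L4 | P0:S(82), P1:S(82) | bus: none
[23] P0: load  L3 | P0:S(43), P1:S(43) | bus: none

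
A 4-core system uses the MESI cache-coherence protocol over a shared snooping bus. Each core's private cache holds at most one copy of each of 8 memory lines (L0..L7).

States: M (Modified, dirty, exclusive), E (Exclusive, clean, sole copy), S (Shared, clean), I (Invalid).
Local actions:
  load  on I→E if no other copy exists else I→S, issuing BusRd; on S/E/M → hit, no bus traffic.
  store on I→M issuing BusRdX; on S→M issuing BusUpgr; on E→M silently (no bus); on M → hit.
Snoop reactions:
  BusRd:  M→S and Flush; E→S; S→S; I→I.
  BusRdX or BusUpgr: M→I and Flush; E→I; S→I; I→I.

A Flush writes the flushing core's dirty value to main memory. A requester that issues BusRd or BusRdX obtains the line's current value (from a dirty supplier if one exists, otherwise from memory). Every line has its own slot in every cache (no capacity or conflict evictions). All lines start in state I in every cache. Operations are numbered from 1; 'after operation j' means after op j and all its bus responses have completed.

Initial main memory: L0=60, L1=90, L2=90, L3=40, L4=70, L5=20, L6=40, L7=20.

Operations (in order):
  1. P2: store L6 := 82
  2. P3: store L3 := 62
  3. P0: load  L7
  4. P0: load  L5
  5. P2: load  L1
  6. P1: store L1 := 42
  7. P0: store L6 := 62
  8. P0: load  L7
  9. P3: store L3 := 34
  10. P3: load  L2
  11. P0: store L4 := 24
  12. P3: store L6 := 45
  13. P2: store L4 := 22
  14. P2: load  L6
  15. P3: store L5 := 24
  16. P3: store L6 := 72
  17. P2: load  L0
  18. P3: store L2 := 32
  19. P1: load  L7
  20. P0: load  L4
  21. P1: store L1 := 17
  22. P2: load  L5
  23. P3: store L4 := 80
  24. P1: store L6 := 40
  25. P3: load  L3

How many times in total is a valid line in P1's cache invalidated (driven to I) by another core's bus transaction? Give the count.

step 1: P2: store L6 := 82  ⟶  IIMI  (L6)  txn=BusRdX  M[L6]=40
step 2: P3: store L3 := 62  ⟶  IIIM  (L3)  txn=BusRdX  M[L3]=40
step 3: P0: load  L7  ⟶  EIII  (L7)  txn=BusRd  M[L7]=20
step 4: P0: load  L5  ⟶  EIII  (L5)  txn=BusRd  M[L5]=20
step 5: P2: load  L1  ⟶  IIEI  (L1)  txn=BusRd  M[L1]=90
step 6: P1: store L1 := 42  ⟶  IMII  (L1)  txn=BusRdX  M[L1]=90
step 7: P0: store L6 := 62  ⟶  MIII  (L6)  txn=BusRdX+Flush  M[L6]=82
step 8: P0: load  L7  ⟶  EIII  (L7)  txn=∅  M[L7]=20
step 9: P3: store L3 := 34  ⟶  IIIM  (L3)  txn=∅  M[L3]=40
step 10: P3: load  L2  ⟶  IIIE  (L2)  txn=BusRd  M[L2]=90
step 11: P0: store L4 := 24  ⟶  MIII  (L4)  txn=BusRdX  M[L4]=70
step 12: P3: store L6 := 45  ⟶  IIIM  (L6)  txn=BusRdX+Flush  M[L6]=62
step 13: P2: store L4 := 22  ⟶  IIMI  (L4)  txn=BusRdX+Flush  M[L4]=24
step 14: P2: load  L6  ⟶  IISS  (L6)  txn=BusRd+Flush  M[L6]=45
step 15: P3: store L5 := 24  ⟶  IIIM  (L5)  txn=BusRdX  M[L5]=20
step 16: P3: store L6 := 72  ⟶  IIIM  (L6)  txn=BusUpgr  M[L6]=45
step 17: P2: load  L0  ⟶  IIEI  (L0)  txn=BusRd  M[L0]=60
step 18: P3: store L2 := 32  ⟶  IIIM  (L2)  txn=∅  M[L2]=90
step 19: P1: load  L7  ⟶  SSII  (L7)  txn=BusRd  M[L7]=20
step 20: P0: load  L4  ⟶  SISI  (L4)  txn=BusRd+Flush  M[L4]=22
step 21: P1: store L1 := 17  ⟶  IMII  (L1)  txn=∅  M[L1]=90
step 22: P2: load  L5  ⟶  IISS  (L5)  txn=BusRd+Flush  M[L5]=24
step 23: P3: store L4 := 80  ⟶  IIIM  (L4)  txn=BusRdX  M[L4]=22
step 24: P1: store L6 := 40  ⟶  IMII  (L6)  txn=BusRdX+Flush  M[L6]=72
step 25: P3: load  L3  ⟶  IIIM  (L3)  txn=∅  M[L3]=40

invalidations = 0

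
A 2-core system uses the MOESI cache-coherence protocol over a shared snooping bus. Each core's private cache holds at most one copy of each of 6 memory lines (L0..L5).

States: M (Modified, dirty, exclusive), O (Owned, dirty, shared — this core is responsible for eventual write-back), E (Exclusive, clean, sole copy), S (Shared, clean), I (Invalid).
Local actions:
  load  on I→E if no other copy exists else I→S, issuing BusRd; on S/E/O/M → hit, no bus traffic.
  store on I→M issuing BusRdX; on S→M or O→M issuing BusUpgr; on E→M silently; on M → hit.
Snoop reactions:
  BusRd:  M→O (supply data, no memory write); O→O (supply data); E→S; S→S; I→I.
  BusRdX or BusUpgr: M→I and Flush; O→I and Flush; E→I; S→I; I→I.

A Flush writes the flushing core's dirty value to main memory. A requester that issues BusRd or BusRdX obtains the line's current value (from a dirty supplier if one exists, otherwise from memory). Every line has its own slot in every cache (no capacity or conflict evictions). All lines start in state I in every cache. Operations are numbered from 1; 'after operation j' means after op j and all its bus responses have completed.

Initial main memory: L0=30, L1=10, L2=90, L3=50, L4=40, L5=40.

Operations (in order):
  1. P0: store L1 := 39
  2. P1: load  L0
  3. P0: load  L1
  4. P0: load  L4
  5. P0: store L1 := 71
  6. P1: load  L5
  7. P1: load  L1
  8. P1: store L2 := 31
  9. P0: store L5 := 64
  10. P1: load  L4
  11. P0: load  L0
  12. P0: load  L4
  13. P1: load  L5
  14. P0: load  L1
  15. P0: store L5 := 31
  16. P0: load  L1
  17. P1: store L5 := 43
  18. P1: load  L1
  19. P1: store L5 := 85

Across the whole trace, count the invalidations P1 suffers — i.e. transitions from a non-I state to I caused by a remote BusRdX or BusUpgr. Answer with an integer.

  op1 P0: store L1 := 39 → M/I on L1; bus BusRdX; mem=10
  op2 P1: load  L0 → I/E on L0; bus BusRd; mem=30
  op3 P0: load  L1 → M/I on L1; bus (none); mem=10
  op4 P0: load  L4 → E/I on L4; bus BusRd; mem=40
  op5 P0: store L1 := 71 → M/I on L1; bus (none); mem=10
  op6 P1: load  L5 → I/E on L5; bus BusRd; mem=40
  op7 P1: load  L1 → O/S on L1; bus BusRd; mem=10
  op8 P1: store L2 := 31 → I/M on L2; bus BusRdX; mem=90
  op9 P0: store L5 := 64 → M/I on L5; bus BusRdX; mem=40
  op10 P1: load  L4 → S/S on L4; bus BusRd; mem=40
  op11 P0: load  L0 → S/S on L0; bus BusRd; mem=30
  op12 P0: load  L4 → S/S on L4; bus (none); mem=40
  op13 P1: load  L5 → O/S on L5; bus BusRd; mem=40
  op14 P0: load  L1 → O/S on L1; bus (none); mem=10
  op15 P0: store L5 := 31 → M/I on L5; bus BusUpgr; mem=40
  op16 P0: load  L1 → O/S on L1; bus (none); mem=10
  op17 P1: store L5 := 43 → I/M on L5; bus BusRdX Flush; mem=31
  op18 P1: load  L1 → O/S on L1; bus (none); mem=10
  op19 P1: store L5 := 85 → I/M on L5; bus (none); mem=31

invalidations = 2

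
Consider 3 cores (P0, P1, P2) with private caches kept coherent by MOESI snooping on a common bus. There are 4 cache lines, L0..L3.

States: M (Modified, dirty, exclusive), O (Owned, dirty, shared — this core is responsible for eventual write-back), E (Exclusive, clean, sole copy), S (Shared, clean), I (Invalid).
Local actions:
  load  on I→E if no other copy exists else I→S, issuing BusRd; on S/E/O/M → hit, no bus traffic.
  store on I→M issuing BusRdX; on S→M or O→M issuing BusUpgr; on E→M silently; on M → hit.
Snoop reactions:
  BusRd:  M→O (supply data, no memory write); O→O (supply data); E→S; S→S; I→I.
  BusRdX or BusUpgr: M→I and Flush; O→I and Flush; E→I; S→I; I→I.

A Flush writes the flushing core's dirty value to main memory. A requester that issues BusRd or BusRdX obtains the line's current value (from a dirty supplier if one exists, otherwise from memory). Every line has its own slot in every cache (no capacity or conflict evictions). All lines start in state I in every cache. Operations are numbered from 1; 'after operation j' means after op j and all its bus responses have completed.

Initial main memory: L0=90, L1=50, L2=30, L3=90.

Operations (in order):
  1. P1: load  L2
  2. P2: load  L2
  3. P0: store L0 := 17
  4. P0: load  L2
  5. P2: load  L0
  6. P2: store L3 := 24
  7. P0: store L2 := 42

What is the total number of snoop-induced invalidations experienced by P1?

invalidations = 1

[1] P1: load  L2 | P0:I, P1:E(30), P2:I | bus: BusRd
[2] P2: load  L2 | P0:I, P1:S(30), P2:S(30) | bus: BusRd
[3] P0: store L0 := 17 | P0:M(17), P1:I, P2:I | bus: BusRdX
[4] P0: load  L2 | P0:S(30), P1:S(30), P2:S(30) | bus: BusRd
[5] P2: load  L0 | P0:O(17), P1:I, P2:S(17) | bus: BusRd
[6] P2: store L3 := 24 | P0:I, P1:I, P2:M(24) | bus: BusRdX
[7] P0: store L2 := 42 | P0:M(42), P1:I, P2:I | bus: BusUpgr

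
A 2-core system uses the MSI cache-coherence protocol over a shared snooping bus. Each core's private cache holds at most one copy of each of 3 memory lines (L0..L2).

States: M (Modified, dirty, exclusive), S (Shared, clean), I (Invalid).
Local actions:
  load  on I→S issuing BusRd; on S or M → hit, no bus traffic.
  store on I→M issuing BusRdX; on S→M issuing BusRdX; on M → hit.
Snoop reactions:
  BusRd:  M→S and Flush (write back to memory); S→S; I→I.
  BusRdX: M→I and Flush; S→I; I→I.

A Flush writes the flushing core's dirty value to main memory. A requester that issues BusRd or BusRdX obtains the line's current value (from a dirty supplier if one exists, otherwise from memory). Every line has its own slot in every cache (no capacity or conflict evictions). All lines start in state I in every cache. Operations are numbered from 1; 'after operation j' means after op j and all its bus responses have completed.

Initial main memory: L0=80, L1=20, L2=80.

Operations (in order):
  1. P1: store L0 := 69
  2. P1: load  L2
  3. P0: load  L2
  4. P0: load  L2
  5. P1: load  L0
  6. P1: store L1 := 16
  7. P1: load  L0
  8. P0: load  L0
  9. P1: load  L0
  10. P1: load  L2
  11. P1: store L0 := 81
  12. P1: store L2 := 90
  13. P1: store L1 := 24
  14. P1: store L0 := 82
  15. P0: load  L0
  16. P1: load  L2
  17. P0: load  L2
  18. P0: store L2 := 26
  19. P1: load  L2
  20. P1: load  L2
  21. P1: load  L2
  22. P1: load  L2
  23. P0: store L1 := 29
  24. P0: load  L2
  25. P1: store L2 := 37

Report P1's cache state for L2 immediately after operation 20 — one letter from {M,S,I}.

state = S

  op1 P1: store L0 := 69 → I/M on L0; bus BusRdX; mem=80
  op2 P1: load  L2 → I/S on L2; bus BusRd; mem=80
  op3 P0: load  L2 → S/S on L2; bus BusRd; mem=80
  op4 P0: load  L2 → S/S on L2; bus (none); mem=80
  op5 P1: load  L0 → I/M on L0; bus (none); mem=80
  op6 P1: store L1 := 16 → I/M on L1; bus BusRdX; mem=20
  op7 P1: load  L0 → I/M on L0; bus (none); mem=80
  op8 P0: load  L0 → S/S on L0; bus BusRd Flush; mem=69
  op9 P1: load  L0 → S/S on L0; bus (none); mem=69
  op10 P1: load  L2 → S/S on L2; bus (none); mem=80
  op11 P1: store L0 := 81 → I/M on L0; bus BusRdX; mem=69
  op12 P1: store L2 := 90 → I/M on L2; bus BusRdX; mem=80
  op13 P1: store L1 := 24 → I/M on L1; bus (none); mem=20
  op14 P1: store L0 := 82 → I/M on L0; bus (none); mem=69
  op15 P0: load  L0 → S/S on L0; bus BusRd Flush; mem=82
  op16 P1: load  L2 → I/M on L2; bus (none); mem=80
  op17 P0: load  L2 → S/S on L2; bus BusRd Flush; mem=90
  op18 P0: store L2 := 26 → M/I on L2; bus BusRdX; mem=90
  op19 P1: load  L2 → S/S on L2; bus BusRd Flush; mem=26
  op20 P1: load  L2 → S/S on L2; bus (none); mem=26
  op21 P1: load  L2 → S/S on L2; bus (none); mem=26
  op22 P1: load  L2 → S/S on L2; bus (none); mem=26
  op23 P0: store L1 := 29 → M/I on L1; bus BusRdX Flush; mem=24
  op24 P0: load  L2 → S/S on L2; bus (none); mem=26
  op25 P1: store L2 := 37 → I/M on L2; bus BusRdX; mem=26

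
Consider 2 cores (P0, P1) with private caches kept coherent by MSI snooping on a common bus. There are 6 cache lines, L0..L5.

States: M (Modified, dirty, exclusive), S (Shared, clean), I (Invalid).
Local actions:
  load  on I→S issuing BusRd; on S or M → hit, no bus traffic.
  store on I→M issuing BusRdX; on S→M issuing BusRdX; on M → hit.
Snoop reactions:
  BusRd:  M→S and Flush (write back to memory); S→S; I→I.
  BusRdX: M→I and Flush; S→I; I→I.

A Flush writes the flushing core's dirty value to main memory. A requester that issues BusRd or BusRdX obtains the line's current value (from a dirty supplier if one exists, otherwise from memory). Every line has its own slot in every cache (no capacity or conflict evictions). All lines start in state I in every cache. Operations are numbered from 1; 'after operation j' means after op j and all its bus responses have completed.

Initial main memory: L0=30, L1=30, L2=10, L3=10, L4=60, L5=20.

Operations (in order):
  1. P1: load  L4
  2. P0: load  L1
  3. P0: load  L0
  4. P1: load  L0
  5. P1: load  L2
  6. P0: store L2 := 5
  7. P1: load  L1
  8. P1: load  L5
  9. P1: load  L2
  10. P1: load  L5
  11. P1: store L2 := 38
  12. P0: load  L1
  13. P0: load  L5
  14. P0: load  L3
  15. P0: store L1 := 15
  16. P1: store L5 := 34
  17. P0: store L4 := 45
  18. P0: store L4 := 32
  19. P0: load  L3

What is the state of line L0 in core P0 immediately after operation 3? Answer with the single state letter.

state = S

  op1 P1: load  L4 → I/S on L4; bus BusRd; mem=60
  op2 P0: load  L1 → S/I on L1; bus BusRd; mem=30
  op3 P0: load  L0 → S/I on L0; bus BusRd; mem=30
  op4 P1: load  L0 → S/S on L0; bus BusRd; mem=30
  op5 P1: load  L2 → I/S on L2; bus BusRd; mem=10
  op6 P0: store L2 := 5 → M/I on L2; bus BusRdX; mem=10
  op7 P1: load  L1 → S/S on L1; bus BusRd; mem=30
  op8 P1: load  L5 → I/S on L5; bus BusRd; mem=20
  op9 P1: load  L2 → S/S on L2; bus BusRd Flush; mem=5
  op10 P1: load  L5 → I/S on L5; bus (none); mem=20
  op11 P1: store L2 := 38 → I/M on L2; bus BusRdX; mem=5
  op12 P0: load  L1 → S/S on L1; bus (none); mem=30
  op13 P0: load  L5 → S/S on L5; bus BusRd; mem=20
  op14 P0: load  L3 → S/I on L3; bus BusRd; mem=10
  op15 P0: store L1 := 15 → M/I on L1; bus BusRdX; mem=30
  op16 P1: store L5 := 34 → I/M on L5; bus BusRdX; mem=20
  op17 P0: store L4 := 45 → M/I on L4; bus BusRdX; mem=60
  op18 P0: store L4 := 32 → M/I on L4; bus (none); mem=60
  op19 P0: load  L3 → S/I on L3; bus (none); mem=10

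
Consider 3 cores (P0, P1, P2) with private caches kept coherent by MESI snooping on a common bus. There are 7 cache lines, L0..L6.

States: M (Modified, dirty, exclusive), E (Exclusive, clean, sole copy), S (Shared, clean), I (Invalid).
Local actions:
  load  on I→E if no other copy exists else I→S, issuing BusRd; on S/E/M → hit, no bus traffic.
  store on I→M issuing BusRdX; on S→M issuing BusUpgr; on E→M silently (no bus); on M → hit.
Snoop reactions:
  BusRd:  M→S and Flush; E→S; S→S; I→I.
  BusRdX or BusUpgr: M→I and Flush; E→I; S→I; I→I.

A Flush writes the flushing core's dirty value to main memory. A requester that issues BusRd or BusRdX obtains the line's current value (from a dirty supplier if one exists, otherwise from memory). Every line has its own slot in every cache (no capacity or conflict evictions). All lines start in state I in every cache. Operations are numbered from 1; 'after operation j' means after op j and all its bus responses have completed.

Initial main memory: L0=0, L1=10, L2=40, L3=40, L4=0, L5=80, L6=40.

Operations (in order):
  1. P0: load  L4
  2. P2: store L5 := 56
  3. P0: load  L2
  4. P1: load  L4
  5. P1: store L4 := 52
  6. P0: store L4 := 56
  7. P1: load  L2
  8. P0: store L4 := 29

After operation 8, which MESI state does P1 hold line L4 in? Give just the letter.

step 1: P0: load  L4  ⟶  EII  (L4)  txn=BusRd  M[L4]=0
step 2: P2: store L5 := 56  ⟶  IIM  (L5)  txn=BusRdX  M[L5]=80
step 3: P0: load  L2  ⟶  EII  (L2)  txn=BusRd  M[L2]=40
step 4: P1: load  L4  ⟶  SSI  (L4)  txn=BusRd  M[L4]=0
step 5: P1: store L4 := 52  ⟶  IMI  (L4)  txn=BusUpgr  M[L4]=0
step 6: P0: store L4 := 56  ⟶  MII  (L4)  txn=BusRdX+Flush  M[L4]=52
step 7: P1: load  L2  ⟶  SSI  (L2)  txn=BusRd  M[L2]=40
step 8: P0: store L4 := 29  ⟶  MII  (L4)  txn=∅  M[L4]=52

state = I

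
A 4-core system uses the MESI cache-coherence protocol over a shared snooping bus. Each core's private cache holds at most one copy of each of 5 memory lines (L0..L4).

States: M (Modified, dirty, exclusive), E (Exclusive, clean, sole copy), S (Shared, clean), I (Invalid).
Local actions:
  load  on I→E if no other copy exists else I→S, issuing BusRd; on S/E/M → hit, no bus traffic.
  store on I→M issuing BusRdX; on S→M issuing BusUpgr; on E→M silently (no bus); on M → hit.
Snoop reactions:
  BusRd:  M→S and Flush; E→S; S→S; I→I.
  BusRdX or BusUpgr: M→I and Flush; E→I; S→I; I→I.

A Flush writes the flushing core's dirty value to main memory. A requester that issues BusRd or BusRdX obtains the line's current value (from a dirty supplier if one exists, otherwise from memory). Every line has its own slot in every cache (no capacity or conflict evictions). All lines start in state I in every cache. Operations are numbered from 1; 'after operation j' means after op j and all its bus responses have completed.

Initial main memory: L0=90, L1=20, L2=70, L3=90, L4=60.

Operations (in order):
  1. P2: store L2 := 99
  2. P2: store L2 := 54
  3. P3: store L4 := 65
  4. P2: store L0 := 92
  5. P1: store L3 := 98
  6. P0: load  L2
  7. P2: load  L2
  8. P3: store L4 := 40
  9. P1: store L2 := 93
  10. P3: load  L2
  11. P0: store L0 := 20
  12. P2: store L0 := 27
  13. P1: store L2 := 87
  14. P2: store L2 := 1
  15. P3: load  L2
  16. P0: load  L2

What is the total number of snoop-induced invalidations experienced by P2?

invalidations = 2

[1] P2: store L2 := 99 | P0:I, P1:I, P2:M(99), P3:I | bus: BusRdX
[2] P2: store L2 := 54 | P0:I, P1:I, P2:M(54), P3:I | bus: none
[3] P3: store L4 := 65 | P0:I, P1:I, P2:I, P3:M(65) | bus: BusRdX
[4] P2: store L0 := 92 | P0:I, P1:I, P2:M(92), P3:I | bus: BusRdX
[5] P1: store L3 := 98 | P0:I, P1:M(98), P2:I, P3:I | bus: BusRdX
[6] P0: load  L2 | P0:S(54), P1:I, P2:S(54), P3:I | bus: BusRd,Flush
[7] P2: load  L2 | P0:S(54), P1:I, P2:S(54), P3:I | bus: none
[8] P3: store L4 := 40 | P0:I, P1:I, P2:I, P3:M(40) | bus: none
[9] P1: store L2 := 93 | P0:I, P1:M(93), P2:I, P3:I | bus: BusRdX
[10] P3: load  L2 | P0:I, P1:S(93), P2:I, P3:S(93) | bus: BusRd,Flush
[11] P0: store L0 := 20 | P0:M(20), P1:I, P2:I, P3:I | bus: BusRdX,Flush
[12] P2: store L0 := 27 | P0:I, P1:I, P2:M(27), P3:I | bus: BusRdX,Flush
[13] P1: store L2 := 87 | P0:I, P1:M(87), P2:I, P3:I | bus: BusUpgr
[14] P2: store L2 := 1 | P0:I, P1:I, P2:M(1), P3:I | bus: BusRdX,Flush
[15] P3: load  L2 | P0:I, P1:I, P2:S(1), P3:S(1) | bus: BusRd,Flush
[16] P0: load  L2 | P0:S(1), P1:I, P2:S(1), P3:S(1) | bus: BusRd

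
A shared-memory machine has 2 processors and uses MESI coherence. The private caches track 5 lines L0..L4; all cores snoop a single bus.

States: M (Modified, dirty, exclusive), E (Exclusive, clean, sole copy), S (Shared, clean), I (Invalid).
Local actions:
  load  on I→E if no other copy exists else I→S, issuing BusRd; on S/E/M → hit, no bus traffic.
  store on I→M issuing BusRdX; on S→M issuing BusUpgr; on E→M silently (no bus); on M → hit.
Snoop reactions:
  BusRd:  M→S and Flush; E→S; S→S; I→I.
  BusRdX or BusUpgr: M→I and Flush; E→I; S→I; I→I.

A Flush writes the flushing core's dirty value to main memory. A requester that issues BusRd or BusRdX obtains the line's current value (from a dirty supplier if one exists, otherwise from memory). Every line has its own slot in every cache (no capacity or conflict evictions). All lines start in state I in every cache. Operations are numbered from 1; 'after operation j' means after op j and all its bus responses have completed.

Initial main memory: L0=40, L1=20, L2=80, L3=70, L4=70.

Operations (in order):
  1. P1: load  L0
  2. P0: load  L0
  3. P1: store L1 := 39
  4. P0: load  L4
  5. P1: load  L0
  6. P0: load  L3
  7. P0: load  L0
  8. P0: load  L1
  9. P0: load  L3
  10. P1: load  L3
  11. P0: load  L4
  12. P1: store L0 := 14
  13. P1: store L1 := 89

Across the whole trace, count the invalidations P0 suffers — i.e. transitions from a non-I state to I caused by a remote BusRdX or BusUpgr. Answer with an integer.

invalidations = 2

1. P1: load  L0  bus=[BusRd]  L0: P0=I P1=E  mem[L0]=40
2. P0: load  L0  bus=[BusRd]  L0: P0=S P1=S  mem[L0]=40
3. P1: store L1 := 39  bus=[BusRdX]  L1: P0=I P1=M  mem[L1]=20
4. P0: load  L4  bus=[BusRd]  L4: P0=E P1=I  mem[L4]=70
5. P1: load  L0  bus=[-]  L0: P0=S P1=S  mem[L0]=40
6. P0: load  L3  bus=[BusRd]  L3: P0=E P1=I  mem[L3]=70
7. P0: load  L0  bus=[-]  L0: P0=S P1=S  mem[L0]=40
8. P0: load  L1  bus=[BusRd,Flush]  L1: P0=S P1=S  mem[L1]=39
9. P0: load  L3  bus=[-]  L3: P0=E P1=I  mem[L3]=70
10. P1: load  L3  bus=[BusRd]  L3: P0=S P1=S  mem[L3]=70
11. P0: load  L4  bus=[-]  L4: P0=E P1=I  mem[L4]=70
12. P1: store L0 := 14  bus=[BusUpgr]  L0: P0=I P1=M  mem[L0]=40
13. P1: store L1 := 89  bus=[BusUpgr]  L1: P0=I P1=M  mem[L1]=39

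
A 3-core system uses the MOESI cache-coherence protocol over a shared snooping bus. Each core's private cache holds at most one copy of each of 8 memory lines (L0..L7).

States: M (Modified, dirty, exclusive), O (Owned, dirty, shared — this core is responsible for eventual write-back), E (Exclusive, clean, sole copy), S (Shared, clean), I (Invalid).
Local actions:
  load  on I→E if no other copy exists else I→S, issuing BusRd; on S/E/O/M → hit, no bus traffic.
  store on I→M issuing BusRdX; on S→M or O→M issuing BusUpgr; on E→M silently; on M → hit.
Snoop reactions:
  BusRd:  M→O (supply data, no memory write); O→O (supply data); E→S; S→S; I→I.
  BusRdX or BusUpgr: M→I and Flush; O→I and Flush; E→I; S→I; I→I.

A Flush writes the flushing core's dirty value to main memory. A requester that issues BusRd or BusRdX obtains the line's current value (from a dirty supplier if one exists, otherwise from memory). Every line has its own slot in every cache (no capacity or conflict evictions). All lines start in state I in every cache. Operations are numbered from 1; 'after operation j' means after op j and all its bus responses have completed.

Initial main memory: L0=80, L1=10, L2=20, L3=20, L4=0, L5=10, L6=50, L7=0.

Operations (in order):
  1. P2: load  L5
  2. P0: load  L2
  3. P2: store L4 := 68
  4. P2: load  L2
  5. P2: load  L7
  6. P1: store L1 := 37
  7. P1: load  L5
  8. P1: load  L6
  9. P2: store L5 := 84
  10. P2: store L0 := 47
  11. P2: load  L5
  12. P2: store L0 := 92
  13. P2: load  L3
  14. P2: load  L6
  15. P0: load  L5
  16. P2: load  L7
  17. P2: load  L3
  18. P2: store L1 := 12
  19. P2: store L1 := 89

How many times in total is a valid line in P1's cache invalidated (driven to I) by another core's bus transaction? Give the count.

[1] P2: load  L5 | P0:I, P1:I, P2:E(10) | bus: BusRd
[2] P0: load  L2 | P0:E(20), P1:I, P2:I | bus: BusRd
[3] P2: store L4 := 68 | P0:I, P1:I, P2:M(68) | bus: BusRdX
[4] P2: load  L2 | P0:S(20), P1:I, P2:S(20) | bus: BusRd
[5] P2: load  L7 | P0:I, P1:I, P2:E(0) | bus: BusRd
[6] P1: store L1 := 37 | P0:I, P1:M(37), P2:I | bus: BusRdX
[7] P1: load  L5 | P0:I, P1:S(10), P2:S(10) | bus: BusRd
[8] P1: load  L6 | P0:I, P1:E(50), P2:I | bus: BusRd
[9] P2: store L5 := 84 | P0:I, P1:I, P2:M(84) | bus: BusUpgr
[10] P2: store L0 := 47 | P0:I, P1:I, P2:M(47) | bus: BusRdX
[11] P2: load  L5 | P0:I, P1:I, P2:M(84) | bus: none
[12] P2: store L0 := 92 | P0:I, P1:I, P2:M(92) | bus: none
[13] P2: load  L3 | P0:I, P1:I, P2:E(20) | bus: BusRd
[14] P2: load  L6 | P0:I, P1:S(50), P2:S(50) | bus: BusRd
[15] P0: load  L5 | P0:S(84), P1:I, P2:O(84) | bus: BusRd
[16] P2: load  L7 | P0:I, P1:I, P2:E(0) | bus: none
[17] P2: load  L3 | P0:I, P1:I, P2:E(20) | bus: none
[18] P2: store L1 := 12 | P0:I, P1:I, P2:M(12) | bus: BusRdX,Flush
[19] P2: store L1 := 89 | P0:I, P1:I, P2:M(89) | bus: none

invalidations = 2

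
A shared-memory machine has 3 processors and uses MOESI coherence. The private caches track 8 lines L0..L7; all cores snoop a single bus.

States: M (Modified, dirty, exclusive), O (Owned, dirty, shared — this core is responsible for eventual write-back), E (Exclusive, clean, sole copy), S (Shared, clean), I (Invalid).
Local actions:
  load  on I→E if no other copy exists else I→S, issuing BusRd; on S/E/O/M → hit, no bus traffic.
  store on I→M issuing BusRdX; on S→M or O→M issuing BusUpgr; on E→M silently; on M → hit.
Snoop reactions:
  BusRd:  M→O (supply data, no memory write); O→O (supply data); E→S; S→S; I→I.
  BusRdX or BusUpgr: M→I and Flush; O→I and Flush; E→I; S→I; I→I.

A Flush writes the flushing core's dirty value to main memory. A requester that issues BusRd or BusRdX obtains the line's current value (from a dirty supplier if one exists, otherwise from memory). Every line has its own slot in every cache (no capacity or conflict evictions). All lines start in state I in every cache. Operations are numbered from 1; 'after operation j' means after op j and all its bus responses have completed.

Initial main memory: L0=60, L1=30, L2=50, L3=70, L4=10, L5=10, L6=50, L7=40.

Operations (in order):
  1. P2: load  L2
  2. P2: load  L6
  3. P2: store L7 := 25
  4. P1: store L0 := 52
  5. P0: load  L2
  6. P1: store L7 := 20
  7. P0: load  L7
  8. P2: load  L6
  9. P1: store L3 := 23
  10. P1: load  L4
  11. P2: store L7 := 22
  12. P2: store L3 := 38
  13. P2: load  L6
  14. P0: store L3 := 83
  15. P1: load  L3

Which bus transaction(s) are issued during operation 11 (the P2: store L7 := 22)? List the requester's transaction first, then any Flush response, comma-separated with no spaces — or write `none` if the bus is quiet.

bus = BusRdX,Flush

step 1: P2: load  L2  ⟶  IIE  (L2)  txn=BusRd  M[L2]=50
step 2: P2: load  L6  ⟶  IIE  (L6)  txn=BusRd  M[L6]=50
step 3: P2: store L7 := 25  ⟶  IIM  (L7)  txn=BusRdX  M[L7]=40
step 4: P1: store L0 := 52  ⟶  IMI  (L0)  txn=BusRdX  M[L0]=60
step 5: P0: load  L2  ⟶  SIS  (L2)  txn=BusRd  M[L2]=50
step 6: P1: store L7 := 20  ⟶  IMI  (L7)  txn=BusRdX+Flush  M[L7]=25
step 7: P0: load  L7  ⟶  SOI  (L7)  txn=BusRd  M[L7]=25
step 8: P2: load  L6  ⟶  IIE  (L6)  txn=∅  M[L6]=50
step 9: P1: store L3 := 23  ⟶  IMI  (L3)  txn=BusRdX  M[L3]=70
step 10: P1: load  L4  ⟶  IEI  (L4)  txn=BusRd  M[L4]=10
step 11: P2: store L7 := 22  ⟶  IIM  (L7)  txn=BusRdX+Flush  M[L7]=20
step 12: P2: store L3 := 38  ⟶  IIM  (L3)  txn=BusRdX+Flush  M[L3]=23
step 13: P2: load  L6  ⟶  IIE  (L6)  txn=∅  M[L6]=50
step 14: P0: store L3 := 83  ⟶  MII  (L3)  txn=BusRdX+Flush  M[L3]=38
step 15: P1: load  L3  ⟶  OSI  (L3)  txn=BusRd  M[L3]=38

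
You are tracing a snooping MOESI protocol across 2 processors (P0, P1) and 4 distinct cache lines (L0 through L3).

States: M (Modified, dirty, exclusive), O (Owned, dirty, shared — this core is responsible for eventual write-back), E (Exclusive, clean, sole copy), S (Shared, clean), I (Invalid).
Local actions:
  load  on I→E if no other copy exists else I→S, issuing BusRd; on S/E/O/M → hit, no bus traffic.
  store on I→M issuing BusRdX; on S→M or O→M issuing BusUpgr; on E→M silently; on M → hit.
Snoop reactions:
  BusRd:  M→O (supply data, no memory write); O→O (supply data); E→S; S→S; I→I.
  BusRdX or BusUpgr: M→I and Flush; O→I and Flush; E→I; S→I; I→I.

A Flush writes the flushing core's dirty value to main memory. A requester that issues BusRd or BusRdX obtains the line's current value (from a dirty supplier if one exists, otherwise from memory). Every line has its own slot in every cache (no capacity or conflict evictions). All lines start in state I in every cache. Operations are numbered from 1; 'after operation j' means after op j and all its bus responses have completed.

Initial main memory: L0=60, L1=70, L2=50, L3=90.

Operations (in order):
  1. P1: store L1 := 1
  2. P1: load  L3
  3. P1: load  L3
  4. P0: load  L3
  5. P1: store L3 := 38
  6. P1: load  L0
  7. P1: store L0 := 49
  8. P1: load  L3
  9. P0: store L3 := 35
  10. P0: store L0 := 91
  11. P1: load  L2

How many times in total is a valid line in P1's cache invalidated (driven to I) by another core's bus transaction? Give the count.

  op1 P1: store L1 := 1 → I/M on L1; bus BusRdX; mem=70
  op2 P1: load  L3 → I/E on L3; bus BusRd; mem=90
  op3 P1: load  L3 → I/E on L3; bus (none); mem=90
  op4 P0: load  L3 → S/S on L3; bus BusRd; mem=90
  op5 P1: store L3 := 38 → I/M on L3; bus BusUpgr; mem=90
  op6 P1: load  L0 → I/E on L0; bus BusRd; mem=60
  op7 P1: store L0 := 49 → I/M on L0; bus (none); mem=60
  op8 P1: load  L3 → I/M on L3; bus (none); mem=90
  op9 P0: store L3 := 35 → M/I on L3; bus BusRdX Flush; mem=38
  op10 P0: store L0 := 91 → M/I on L0; bus BusRdX Flush; mem=49
  op11 P1: load  L2 → I/E on L2; bus BusRd; mem=50

invalidations = 2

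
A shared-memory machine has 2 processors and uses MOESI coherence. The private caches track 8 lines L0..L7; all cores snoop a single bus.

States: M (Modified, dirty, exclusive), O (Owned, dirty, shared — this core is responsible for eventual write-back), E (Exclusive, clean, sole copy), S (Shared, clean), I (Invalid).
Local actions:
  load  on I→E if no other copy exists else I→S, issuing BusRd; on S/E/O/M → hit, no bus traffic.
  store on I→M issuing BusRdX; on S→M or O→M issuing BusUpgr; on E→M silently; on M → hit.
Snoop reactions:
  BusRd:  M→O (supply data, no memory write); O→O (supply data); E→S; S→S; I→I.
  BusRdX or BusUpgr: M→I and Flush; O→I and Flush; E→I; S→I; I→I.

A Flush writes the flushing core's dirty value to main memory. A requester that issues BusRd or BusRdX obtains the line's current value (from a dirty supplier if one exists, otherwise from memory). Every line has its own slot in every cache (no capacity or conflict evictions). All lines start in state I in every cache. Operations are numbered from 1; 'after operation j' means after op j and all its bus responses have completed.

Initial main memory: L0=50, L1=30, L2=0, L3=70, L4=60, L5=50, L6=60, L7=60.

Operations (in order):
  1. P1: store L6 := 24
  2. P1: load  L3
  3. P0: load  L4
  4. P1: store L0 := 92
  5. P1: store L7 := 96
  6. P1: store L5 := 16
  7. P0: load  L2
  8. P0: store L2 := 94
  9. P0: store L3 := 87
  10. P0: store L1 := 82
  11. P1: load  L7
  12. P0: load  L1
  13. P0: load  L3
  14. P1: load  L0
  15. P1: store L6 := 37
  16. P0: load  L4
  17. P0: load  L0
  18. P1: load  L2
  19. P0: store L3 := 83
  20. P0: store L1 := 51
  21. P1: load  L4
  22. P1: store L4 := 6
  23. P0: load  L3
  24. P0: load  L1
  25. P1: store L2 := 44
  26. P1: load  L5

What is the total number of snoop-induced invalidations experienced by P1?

  op1 P1: store L6 := 24 → I/M on L6; bus BusRdX; mem=60
  op2 P1: load  L3 → I/E on L3; bus BusRd; mem=70
  op3 P0: load  L4 → E/I on L4; bus BusRd; mem=60
  op4 P1: store L0 := 92 → I/M on L0; bus BusRdX; mem=50
  op5 P1: store L7 := 96 → I/M on L7; bus BusRdX; mem=60
  op6 P1: store L5 := 16 → I/M on L5; bus BusRdX; mem=50
  op7 P0: load  L2 → E/I on L2; bus BusRd; mem=0
  op8 P0: store L2 := 94 → M/I on L2; bus (none); mem=0
  op9 P0: store L3 := 87 → M/I on L3; bus BusRdX; mem=70
  op10 P0: store L1 := 82 → M/I on L1; bus BusRdX; mem=30
  op11 P1: load  L7 → I/M on L7; bus (none); mem=60
  op12 P0: load  L1 → M/I on L1; bus (none); mem=30
  op13 P0: load  L3 → M/I on L3; bus (none); mem=70
  op14 P1: load  L0 → I/M on L0; bus (none); mem=50
  op15 P1: store L6 := 37 → I/M on L6; bus (none); mem=60
  op16 P0: load  L4 → E/I on L4; bus (none); mem=60
  op17 P0: load  L0 → S/O on L0; bus BusRd; mem=50
  op18 P1: load  L2 → O/S on L2; bus BusRd; mem=0
  op19 P0: store L3 := 83 → M/I on L3; bus (none); mem=70
  op20 P0: store L1 := 51 → M/I on L1; bus (none); mem=30
  op21 P1: load  L4 → S/S on L4; bus BusRd; mem=60
  op22 P1: store L4 := 6 → I/M on L4; bus BusUpgr; mem=60
  op23 P0: load  L3 → M/I on L3; bus (none); mem=70
  op24 P0: load  L1 → M/I on L1; bus (none); mem=30
  op25 P1: store L2 := 44 → I/M on L2; bus BusUpgr Flush; mem=94
  op26 P1: load  L5 → I/M on L5; bus (none); mem=50

invalidations = 1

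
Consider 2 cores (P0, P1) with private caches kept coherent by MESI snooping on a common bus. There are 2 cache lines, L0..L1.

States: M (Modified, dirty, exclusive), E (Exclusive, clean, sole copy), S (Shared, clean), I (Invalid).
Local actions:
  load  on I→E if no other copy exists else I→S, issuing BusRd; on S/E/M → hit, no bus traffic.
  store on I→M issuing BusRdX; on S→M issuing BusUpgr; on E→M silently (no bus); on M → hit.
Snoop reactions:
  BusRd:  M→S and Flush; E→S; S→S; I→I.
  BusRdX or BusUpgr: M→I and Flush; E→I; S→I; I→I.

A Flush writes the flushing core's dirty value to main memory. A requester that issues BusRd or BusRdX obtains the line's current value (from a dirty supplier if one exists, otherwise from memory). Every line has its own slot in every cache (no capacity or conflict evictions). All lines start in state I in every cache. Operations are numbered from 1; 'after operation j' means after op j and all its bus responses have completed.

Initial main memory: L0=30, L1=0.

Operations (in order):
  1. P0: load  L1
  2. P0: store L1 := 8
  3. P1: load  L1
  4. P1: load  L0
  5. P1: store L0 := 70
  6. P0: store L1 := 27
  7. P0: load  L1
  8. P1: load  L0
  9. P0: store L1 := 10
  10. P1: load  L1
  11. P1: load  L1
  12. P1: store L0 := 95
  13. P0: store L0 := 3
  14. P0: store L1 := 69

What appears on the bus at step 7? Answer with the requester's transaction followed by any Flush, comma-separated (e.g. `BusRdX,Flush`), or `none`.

bus = none

[1] P0: load  L1 | P0:E(0), P1:I | bus: BusRd
[2] P0: store L1 := 8 | P0:M(8), P1:I | bus: none
[3] P1: load  L1 | P0:S(8), P1:S(8) | bus: BusRd,Flush
[4] P1: load  L0 | P0:I, P1:E(30) | bus: BusRd
[5] P1: store L0 := 70 | P0:I, P1:M(70) | bus: none
[6] P0: store L1 := 27 | P0:M(27), P1:I | bus: BusUpgr
[7] P0: load  L1 | P0:M(27), P1:I | bus: none
[8] P1: load  L0 | P0:I, P1:M(70) | bus: none
[9] P0: store L1 := 10 | P0:M(10), P1:I | bus: none
[10] P1: load  L1 | P0:S(10), P1:S(10) | bus: BusRd,Flush
[11] P1: load  L1 | P0:S(10), P1:S(10) | bus: none
[12] P1: store L0 := 95 | P0:I, P1:M(95) | bus: none
[13] P0: store L0 := 3 | P0:M(3), P1:I | bus: BusRdX,Flush
[14] P0: store L1 := 69 | P0:M(69), P1:I | bus: BusUpgr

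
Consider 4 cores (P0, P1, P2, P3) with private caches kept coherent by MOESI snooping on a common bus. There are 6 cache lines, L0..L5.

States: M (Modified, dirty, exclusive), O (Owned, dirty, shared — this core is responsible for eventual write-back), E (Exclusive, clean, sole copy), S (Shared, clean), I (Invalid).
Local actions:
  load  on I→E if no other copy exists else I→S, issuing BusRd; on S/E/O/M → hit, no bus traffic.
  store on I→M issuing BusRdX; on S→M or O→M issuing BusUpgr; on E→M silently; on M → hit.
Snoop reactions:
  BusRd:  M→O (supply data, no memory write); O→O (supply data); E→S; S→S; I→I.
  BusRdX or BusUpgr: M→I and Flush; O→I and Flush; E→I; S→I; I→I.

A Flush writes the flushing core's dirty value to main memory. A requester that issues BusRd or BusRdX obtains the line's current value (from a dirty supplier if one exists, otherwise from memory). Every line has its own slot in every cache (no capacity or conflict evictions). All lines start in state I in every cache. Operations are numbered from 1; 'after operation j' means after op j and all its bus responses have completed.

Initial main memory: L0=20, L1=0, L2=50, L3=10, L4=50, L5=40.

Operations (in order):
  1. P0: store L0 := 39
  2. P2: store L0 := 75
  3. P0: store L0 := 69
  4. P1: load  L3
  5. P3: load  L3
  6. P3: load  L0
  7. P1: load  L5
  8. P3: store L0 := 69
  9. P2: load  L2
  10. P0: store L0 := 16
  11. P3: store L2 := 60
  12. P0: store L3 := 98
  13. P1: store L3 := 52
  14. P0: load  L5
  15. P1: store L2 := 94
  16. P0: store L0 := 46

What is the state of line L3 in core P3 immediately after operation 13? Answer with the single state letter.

1. P0: store L0 := 39  bus=[BusRdX]  L0: P0=M P1=I P2=I P3=I  mem[L0]=20
2. P2: store L0 := 75  bus=[BusRdX,Flush]  L0: P0=I P1=I P2=M P3=I  mem[L0]=39
3. P0: store L0 := 69  bus=[BusRdX,Flush]  L0: P0=M P1=I P2=I P3=I  mem[L0]=75
4. P1: load  L3  bus=[BusRd]  L3: P0=I P1=E P2=I P3=I  mem[L3]=10
5. P3: load  L3  bus=[BusRd]  L3: P0=I P1=S P2=I P3=S  mem[L3]=10
6. P3: load  L0  bus=[BusRd]  L0: P0=O P1=I P2=I P3=S  mem[L0]=75
7. P1: load  L5  bus=[BusRd]  L5: P0=I P1=E P2=I P3=I  mem[L5]=40
8. P3: store L0 := 69  bus=[BusUpgr,Flush]  L0: P0=I P1=I P2=I P3=M  mem[L0]=69
9. P2: load  L2  bus=[BusRd]  L2: P0=I P1=I P2=E P3=I  mem[L2]=50
10. P0: store L0 := 16  bus=[BusRdX,Flush]  L0: P0=M P1=I P2=I P3=I  mem[L0]=69
11. P3: store L2 := 60  bus=[BusRdX]  L2: P0=I P1=I P2=I P3=M  mem[L2]=50
12. P0: store L3 := 98  bus=[BusRdX]  L3: P0=M P1=I P2=I P3=I  mem[L3]=10
13. P1: store L3 := 52  bus=[BusRdX,Flush]  L3: P0=I P1=M P2=I P3=I  mem[L3]=98
14. P0: load  L5  bus=[BusRd]  L5: P0=S P1=S P2=I P3=I  mem[L5]=40
15. P1: store L2 := 94  bus=[BusRdX,Flush]  L2: P0=I P1=M P2=I P3=I  mem[L2]=60
16. P0: store L0 := 46  bus=[-]  L0: P0=M P1=I P2=I P3=I  mem[L0]=69

state = I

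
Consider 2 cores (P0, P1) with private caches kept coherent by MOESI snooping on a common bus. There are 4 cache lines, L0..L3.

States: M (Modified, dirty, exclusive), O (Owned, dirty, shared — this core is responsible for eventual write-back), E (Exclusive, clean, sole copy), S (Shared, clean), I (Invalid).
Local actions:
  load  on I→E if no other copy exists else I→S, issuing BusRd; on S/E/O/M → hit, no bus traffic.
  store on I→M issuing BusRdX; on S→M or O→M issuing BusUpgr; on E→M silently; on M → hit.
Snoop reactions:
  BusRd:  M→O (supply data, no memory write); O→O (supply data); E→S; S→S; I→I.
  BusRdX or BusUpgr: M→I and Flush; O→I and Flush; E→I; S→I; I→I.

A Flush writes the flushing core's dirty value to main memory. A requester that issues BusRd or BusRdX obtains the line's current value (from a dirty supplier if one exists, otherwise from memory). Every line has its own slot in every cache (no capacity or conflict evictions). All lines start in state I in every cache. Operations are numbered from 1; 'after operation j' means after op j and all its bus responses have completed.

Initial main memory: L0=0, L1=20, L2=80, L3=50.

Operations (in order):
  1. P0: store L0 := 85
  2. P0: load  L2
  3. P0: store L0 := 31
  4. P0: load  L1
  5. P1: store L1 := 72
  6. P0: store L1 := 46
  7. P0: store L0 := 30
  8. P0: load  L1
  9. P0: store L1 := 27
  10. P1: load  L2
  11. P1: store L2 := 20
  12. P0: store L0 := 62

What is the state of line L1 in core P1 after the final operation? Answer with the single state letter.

state = I

[1] P0: store L0 := 85 | P0:M(85), P1:I | bus: BusRdX
[2] P0: load  L2 | P0:E(80), P1:I | bus: BusRd
[3] P0: store L0 := 31 | P0:M(31), P1:I | bus: none
[4] P0: load  L1 | P0:E(20), P1:I | bus: BusRd
[5] P1: store L1 := 72 | P0:I, P1:M(72) | bus: BusRdX
[6] P0: store L1 := 46 | P0:M(46), P1:I | bus: BusRdX,Flush
[7] P0: store L0 := 30 | P0:M(30), P1:I | bus: none
[8] P0: load  L1 | P0:M(46), P1:I | bus: none
[9] P0: store L1 := 27 | P0:M(27), P1:I | bus: none
[10] P1: load  L2 | P0:S(80), P1:S(80) | bus: BusRd
[11] P1: store L2 := 20 | P0:I, P1:M(20) | bus: BusUpgr
[12] P0: store L0 := 62 | P0:M(62), P1:I | bus: none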